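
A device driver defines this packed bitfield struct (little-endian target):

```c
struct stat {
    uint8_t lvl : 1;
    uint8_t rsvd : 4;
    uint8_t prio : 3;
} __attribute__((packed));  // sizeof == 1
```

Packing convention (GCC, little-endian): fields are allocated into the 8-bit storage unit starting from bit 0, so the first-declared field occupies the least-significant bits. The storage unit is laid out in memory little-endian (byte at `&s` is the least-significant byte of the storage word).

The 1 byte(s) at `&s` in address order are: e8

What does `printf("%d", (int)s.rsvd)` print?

[0]=0xe8 (little-endian) → word 0xe8
lvl:1 @ bit 0 → (0xe8>>0)&0x1 = 0x0
rsvd:4 @ bit 1 → (0xe8>>1)&0xf = 0x4  ←
prio:3 @ bit 5 → (0xe8>>5)&0x7 = 0x7

4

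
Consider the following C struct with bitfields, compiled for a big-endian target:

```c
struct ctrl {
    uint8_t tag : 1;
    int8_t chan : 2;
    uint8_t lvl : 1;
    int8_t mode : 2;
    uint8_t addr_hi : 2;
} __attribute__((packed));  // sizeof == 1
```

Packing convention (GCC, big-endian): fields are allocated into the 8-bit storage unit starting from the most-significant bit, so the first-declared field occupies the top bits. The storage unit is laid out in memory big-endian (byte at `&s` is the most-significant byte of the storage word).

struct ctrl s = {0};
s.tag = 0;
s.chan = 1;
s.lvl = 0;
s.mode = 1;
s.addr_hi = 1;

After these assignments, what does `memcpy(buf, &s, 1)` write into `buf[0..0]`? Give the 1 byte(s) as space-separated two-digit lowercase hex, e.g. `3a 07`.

25

tag (1b) val=0 bits=0x0 at bit 7: 0x00
chan (2b) val=1 bits=0x1 at bit 5: 0x20
lvl (1b) val=0 bits=0x0 at bit 4: 0x20
mode (2b) val=1 bits=0x1 at bit 2: 0x24
addr_hi (2b) val=1 bits=0x1 at bit 0: 0x25
word = 0x25 → big-endian bytes:
  [0]=0x25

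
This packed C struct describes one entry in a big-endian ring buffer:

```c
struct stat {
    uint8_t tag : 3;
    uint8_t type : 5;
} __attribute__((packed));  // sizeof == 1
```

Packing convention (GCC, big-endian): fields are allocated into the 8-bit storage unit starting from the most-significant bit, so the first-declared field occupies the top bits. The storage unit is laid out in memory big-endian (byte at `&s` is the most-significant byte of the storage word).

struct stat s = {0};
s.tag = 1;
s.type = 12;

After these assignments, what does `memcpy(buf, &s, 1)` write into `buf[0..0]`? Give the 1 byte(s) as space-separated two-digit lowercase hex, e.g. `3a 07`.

2c

tag (3b) val=1 bits=0x1 at bit 5: 0x20
type (5b) val=12 bits=0xc at bit 0: 0x2c
word = 0x2c → big-endian bytes:
  [0]=0x2c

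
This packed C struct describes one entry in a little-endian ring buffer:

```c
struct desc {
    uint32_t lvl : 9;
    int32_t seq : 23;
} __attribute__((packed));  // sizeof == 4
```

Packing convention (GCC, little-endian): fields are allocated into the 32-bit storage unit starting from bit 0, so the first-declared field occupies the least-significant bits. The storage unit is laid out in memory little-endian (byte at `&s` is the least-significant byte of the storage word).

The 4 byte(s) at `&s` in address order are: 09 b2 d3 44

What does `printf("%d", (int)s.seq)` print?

2255321

[0]=0x09 [1]=0xb2 [2]=0xd3 [3]=0x44 (little-endian) → word 0x44d3b209
lvl:9 @ bit 0 → (0x44d3b209>>0)&0x1ff = 0x9
seq:23 @ bit 9 → (0x44d3b209>>9)&0x7fffff = 0x2269d9  ←
seq signed 23b, MSB=0: value = 2255321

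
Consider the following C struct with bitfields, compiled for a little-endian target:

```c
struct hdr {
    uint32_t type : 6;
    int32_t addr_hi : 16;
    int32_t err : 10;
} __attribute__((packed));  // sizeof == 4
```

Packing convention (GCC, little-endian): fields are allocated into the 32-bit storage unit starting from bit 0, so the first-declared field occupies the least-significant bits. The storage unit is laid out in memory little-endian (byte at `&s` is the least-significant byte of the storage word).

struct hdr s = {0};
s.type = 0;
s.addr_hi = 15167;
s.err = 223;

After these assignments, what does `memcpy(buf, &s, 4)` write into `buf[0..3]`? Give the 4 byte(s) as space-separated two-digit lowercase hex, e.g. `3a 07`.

type (6b) val=0 bits=0x0 at bit 0: 0x00000000
addr_hi (16b) val=15167 bits=0x3b3f at bit 6: 0x000ecfc0
err (10b) val=223 bits=0xdf at bit 22: 0x37cecfc0
word = 0x37cecfc0 → little-endian bytes:
  [0]=0xc0  [1]=0xcf  [2]=0xce  [3]=0x37

c0 cf ce 37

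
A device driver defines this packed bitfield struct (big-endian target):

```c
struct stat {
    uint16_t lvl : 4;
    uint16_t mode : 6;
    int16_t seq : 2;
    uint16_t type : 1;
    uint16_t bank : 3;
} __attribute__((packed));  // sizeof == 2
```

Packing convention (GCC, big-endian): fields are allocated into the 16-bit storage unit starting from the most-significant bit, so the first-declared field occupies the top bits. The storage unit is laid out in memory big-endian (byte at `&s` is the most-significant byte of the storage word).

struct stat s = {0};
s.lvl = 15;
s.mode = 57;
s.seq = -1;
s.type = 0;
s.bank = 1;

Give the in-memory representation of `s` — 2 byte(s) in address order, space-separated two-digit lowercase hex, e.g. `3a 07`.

lvl (4b) val=15 bits=0xf at bit 12: 0xf000
mode (6b) val=57 bits=0x39 at bit 6: 0xfe40
seq (2b) val=-1 bits=0x3 at bit 4: 0xfe70
type (1b) val=0 bits=0x0 at bit 3: 0xfe70
bank (3b) val=1 bits=0x1 at bit 0: 0xfe71
word = 0xfe71 → big-endian bytes:
  [0]=0xfe  [1]=0x71

fe 71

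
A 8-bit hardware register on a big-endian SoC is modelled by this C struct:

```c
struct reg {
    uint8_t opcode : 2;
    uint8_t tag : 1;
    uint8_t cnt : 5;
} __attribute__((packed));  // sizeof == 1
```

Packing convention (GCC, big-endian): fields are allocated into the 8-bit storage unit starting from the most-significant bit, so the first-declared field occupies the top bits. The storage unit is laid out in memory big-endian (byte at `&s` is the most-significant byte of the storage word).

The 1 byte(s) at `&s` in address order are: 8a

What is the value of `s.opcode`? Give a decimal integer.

[0]=0x8a (big-endian) → word 0x8a
opcode [6+:2] = (word>>6) & 0x3 = 2  ←
tag [5+:1] = (word>>5) & 0x1 = 0
cnt [0+:5] = (word>>0) & 0x1f = 10

2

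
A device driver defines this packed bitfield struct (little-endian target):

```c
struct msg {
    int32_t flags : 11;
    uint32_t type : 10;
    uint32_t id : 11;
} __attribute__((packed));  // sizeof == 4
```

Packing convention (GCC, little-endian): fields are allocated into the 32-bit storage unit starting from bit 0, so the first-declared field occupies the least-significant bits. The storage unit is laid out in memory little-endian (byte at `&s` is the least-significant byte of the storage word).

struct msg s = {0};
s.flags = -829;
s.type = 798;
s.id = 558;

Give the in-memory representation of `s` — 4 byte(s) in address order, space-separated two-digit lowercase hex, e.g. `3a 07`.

c3 f4 d8 45

[0+:11] flags=-829 & 0x7ff = 0x4c3; word=0x000004c3
[11+:10] type=798 & 0x3ff = 0x31e; word=0x0018f4c3
[21+:11] id=558 & 0x7ff = 0x22e; word=0x45d8f4c3
word = 0x45d8f4c3 → little-endian bytes:
  [0]=0xc3  [1]=0xf4  [2]=0xd8  [3]=0x45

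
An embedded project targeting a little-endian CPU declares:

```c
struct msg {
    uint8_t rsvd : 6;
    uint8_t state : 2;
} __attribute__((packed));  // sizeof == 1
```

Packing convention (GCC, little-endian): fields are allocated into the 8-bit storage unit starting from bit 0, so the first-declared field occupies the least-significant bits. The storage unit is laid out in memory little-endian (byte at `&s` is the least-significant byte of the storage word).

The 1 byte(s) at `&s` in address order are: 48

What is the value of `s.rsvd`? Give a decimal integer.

8

[0]=0x48 (little-endian) → word 0x48
rsvd [0+:6] = (word>>0) & 0x3f = 8  ←
state [6+:2] = (word>>6) & 0x3 = 1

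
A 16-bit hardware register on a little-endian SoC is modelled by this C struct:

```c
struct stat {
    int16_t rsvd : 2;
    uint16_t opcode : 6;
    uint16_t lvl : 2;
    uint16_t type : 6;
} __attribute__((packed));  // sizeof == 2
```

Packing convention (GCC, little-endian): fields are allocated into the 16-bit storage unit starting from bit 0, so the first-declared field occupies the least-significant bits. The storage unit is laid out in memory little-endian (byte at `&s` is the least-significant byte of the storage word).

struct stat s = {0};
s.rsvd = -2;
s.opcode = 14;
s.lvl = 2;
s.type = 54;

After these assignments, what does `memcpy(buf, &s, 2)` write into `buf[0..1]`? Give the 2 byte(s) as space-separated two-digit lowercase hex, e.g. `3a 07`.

3a da

[0+:2] rsvd=-2 & 0x3 = 0x2; word=0x0002
[2+:6] opcode=14 & 0x3f = 0xe; word=0x003a
[8+:2] lvl=2 & 0x3 = 0x2; word=0x023a
[10+:6] type=54 & 0x3f = 0x36; word=0xda3a
word = 0xda3a → little-endian bytes:
  [0]=0x3a  [1]=0xda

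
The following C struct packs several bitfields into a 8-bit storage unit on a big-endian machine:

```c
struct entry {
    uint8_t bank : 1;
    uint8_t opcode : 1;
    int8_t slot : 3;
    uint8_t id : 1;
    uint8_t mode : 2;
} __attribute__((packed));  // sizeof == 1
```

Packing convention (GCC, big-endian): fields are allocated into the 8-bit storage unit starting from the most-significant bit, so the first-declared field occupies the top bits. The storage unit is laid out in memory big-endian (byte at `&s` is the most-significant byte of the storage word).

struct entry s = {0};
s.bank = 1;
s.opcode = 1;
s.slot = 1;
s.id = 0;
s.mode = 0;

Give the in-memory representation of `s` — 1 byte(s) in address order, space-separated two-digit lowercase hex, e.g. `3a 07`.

c8

[7+:1] bank=1 & 0x1 = 0x1; word=0x80
[6+:1] opcode=1 & 0x1 = 0x1; word=0xc0
[3+:3] slot=1 & 0x7 = 0x1; word=0xc8
[2+:1] id=0 & 0x1 = 0x0; word=0xc8
[0+:2] mode=0 & 0x3 = 0x0; word=0xc8
word = 0xc8 → big-endian bytes:
  [0]=0xc8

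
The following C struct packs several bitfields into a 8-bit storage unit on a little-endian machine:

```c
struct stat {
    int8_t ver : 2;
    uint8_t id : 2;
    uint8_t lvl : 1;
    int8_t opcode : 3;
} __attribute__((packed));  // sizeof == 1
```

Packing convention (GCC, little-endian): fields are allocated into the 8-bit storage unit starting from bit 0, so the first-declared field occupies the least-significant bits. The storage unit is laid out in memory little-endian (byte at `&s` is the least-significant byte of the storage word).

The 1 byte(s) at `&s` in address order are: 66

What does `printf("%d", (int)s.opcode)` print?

3

[0]=0x66 (little-endian) → word 0x66
ver [0+:2] = (word>>0) & 0x3 = 2
id [2+:2] = (word>>2) & 0x3 = 1
lvl [4+:1] = (word>>4) & 0x1 = 0
opcode [5+:3] = (word>>5) & 0x7 = 3  ←
opcode signed 3b, MSB=0: value = 3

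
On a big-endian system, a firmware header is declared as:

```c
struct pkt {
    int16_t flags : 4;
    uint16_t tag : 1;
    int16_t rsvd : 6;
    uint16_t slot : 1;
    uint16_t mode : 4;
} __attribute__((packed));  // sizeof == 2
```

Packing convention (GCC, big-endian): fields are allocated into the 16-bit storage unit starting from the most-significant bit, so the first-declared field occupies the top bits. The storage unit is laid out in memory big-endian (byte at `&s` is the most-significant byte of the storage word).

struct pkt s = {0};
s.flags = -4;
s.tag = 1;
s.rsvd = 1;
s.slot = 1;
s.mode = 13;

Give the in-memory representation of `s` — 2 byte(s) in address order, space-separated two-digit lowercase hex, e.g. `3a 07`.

c8 3d

flags (4b) val=-4 bits=0xc at bit 12: 0xc000
tag (1b) val=1 bits=0x1 at bit 11: 0xc800
rsvd (6b) val=1 bits=0x1 at bit 5: 0xc820
slot (1b) val=1 bits=0x1 at bit 4: 0xc830
mode (4b) val=13 bits=0xd at bit 0: 0xc83d
word = 0xc83d → big-endian bytes:
  [0]=0xc8  [1]=0x3d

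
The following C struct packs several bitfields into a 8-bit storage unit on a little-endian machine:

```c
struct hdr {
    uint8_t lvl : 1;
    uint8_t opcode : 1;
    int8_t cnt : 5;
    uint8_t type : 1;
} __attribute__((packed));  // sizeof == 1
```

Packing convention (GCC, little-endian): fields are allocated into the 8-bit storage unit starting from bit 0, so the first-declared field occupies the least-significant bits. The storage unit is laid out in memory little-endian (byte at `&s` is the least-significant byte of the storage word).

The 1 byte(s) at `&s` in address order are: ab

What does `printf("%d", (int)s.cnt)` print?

10

[0]=0xab (little-endian) → word 0xab
lvl:1 @ bit 0 → (0xab>>0)&0x1 = 0x1
opcode:1 @ bit 1 → (0xab>>1)&0x1 = 0x1
cnt:5 @ bit 2 → (0xab>>2)&0x1f = 0xa  ←
type:1 @ bit 7 → (0xab>>7)&0x1 = 0x1
cnt signed 5b, MSB=0: value = 10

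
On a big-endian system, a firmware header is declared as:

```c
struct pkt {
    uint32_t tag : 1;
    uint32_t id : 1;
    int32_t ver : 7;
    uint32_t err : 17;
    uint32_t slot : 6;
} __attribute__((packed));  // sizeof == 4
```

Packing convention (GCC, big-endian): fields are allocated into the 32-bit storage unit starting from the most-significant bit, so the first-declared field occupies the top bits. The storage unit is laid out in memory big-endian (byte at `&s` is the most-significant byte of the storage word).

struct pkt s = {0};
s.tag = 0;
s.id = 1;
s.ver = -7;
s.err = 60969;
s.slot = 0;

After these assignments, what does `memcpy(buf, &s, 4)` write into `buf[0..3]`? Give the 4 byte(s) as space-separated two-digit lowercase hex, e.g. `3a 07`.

tag:1 = 0 → 0x0 << 31 → word 0x00000000
id:1 = 1 → 0x1 << 30 → word 0x40000000
ver:7 = -7 → 0x79 << 23 → word 0x7c800000
err:17 = 60969 → 0xee29 << 6 → word 0x7cbb8a40
slot:6 = 0 → 0x0 << 0 → word 0x7cbb8a40
word = 0x7cbb8a40 → big-endian bytes:
  [0]=0x7c  [1]=0xbb  [2]=0x8a  [3]=0x40

7c bb 8a 40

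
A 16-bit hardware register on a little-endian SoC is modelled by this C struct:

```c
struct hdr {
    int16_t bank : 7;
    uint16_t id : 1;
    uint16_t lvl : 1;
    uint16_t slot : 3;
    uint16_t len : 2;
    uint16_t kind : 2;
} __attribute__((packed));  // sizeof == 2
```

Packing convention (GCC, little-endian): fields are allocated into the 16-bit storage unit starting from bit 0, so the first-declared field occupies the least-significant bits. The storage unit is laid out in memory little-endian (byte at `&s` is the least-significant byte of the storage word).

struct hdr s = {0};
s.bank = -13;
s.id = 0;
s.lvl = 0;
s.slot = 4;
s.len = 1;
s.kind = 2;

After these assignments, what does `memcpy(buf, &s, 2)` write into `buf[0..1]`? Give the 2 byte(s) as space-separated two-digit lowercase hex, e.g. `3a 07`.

[0+:7] bank=-13 & 0x7f = 0x73; word=0x0073
[7+:1] id=0 & 0x1 = 0x0; word=0x0073
[8+:1] lvl=0 & 0x1 = 0x0; word=0x0073
[9+:3] slot=4 & 0x7 = 0x4; word=0x0873
[12+:2] len=1 & 0x3 = 0x1; word=0x1873
[14+:2] kind=2 & 0x3 = 0x2; word=0x9873
word = 0x9873 → little-endian bytes:
  [0]=0x73  [1]=0x98

73 98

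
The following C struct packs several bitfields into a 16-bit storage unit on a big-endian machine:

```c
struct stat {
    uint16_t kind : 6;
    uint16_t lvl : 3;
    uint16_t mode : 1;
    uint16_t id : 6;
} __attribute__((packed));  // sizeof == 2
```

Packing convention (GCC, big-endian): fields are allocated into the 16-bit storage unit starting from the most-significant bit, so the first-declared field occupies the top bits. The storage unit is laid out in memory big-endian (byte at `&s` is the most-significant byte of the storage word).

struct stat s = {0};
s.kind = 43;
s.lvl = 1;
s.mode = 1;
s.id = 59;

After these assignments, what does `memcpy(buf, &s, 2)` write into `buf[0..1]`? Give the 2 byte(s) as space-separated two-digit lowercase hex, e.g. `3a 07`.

[10+:6] kind=43 & 0x3f = 0x2b; word=0xac00
[7+:3] lvl=1 & 0x7 = 0x1; word=0xac80
[6+:1] mode=1 & 0x1 = 0x1; word=0xacc0
[0+:6] id=59 & 0x3f = 0x3b; word=0xacfb
word = 0xacfb → big-endian bytes:
  [0]=0xac  [1]=0xfb

ac fb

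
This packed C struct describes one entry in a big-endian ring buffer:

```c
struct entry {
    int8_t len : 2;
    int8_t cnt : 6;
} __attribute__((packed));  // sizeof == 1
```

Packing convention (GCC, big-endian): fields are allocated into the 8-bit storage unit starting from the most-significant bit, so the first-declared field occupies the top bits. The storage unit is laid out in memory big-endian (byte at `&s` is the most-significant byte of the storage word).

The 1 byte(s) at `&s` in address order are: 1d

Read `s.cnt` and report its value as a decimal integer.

[0]=0x1d (big-endian) → word 0x1d
len:2 @ bit 6 → (0x1d>>6)&0x3 = 0x0
cnt:6 @ bit 0 → (0x1d>>0)&0x3f = 0x1d  ←
cnt signed 6b, MSB=0: value = 29

29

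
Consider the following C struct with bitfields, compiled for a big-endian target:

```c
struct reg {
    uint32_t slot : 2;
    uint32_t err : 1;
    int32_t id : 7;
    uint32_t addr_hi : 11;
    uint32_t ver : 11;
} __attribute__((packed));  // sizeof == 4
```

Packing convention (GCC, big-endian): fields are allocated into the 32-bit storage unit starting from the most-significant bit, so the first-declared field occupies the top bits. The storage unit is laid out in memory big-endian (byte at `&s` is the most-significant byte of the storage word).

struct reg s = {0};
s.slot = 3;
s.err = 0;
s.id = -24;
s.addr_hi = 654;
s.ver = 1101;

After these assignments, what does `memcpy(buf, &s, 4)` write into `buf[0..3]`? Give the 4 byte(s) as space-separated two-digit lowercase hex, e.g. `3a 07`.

da 14 74 4d

[30+:2] slot=3 & 0x3 = 0x3; word=0xc0000000
[29+:1] err=0 & 0x1 = 0x0; word=0xc0000000
[22+:7] id=-24 & 0x7f = 0x68; word=0xda000000
[11+:11] addr_hi=654 & 0x7ff = 0x28e; word=0xda147000
[0+:11] ver=1101 & 0x7ff = 0x44d; word=0xda14744d
word = 0xda14744d → big-endian bytes:
  [0]=0xda  [1]=0x14  [2]=0x74  [3]=0x4d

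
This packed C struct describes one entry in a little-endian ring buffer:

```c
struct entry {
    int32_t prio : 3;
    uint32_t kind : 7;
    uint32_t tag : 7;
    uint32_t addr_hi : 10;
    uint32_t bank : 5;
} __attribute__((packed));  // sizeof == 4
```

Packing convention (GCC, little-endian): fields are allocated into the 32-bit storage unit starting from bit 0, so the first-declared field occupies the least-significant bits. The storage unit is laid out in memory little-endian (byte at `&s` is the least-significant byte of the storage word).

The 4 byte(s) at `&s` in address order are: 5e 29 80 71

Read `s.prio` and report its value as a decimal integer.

[0]=0x5e [1]=0x29 [2]=0x80 [3]=0x71 (little-endian) → word 0x7180295e
prio:3 @ bit 0 → (0x7180295e>>0)&0x7 = 0x6  ←
kind:7 @ bit 3 → (0x7180295e>>3)&0x7f = 0x2b
tag:7 @ bit 10 → (0x7180295e>>10)&0x7f = 0xa
addr_hi:10 @ bit 17 → (0x7180295e>>17)&0x3ff = 0xc0
bank:5 @ bit 27 → (0x7180295e>>27)&0x1f = 0xe
prio signed 3b, MSB=1: 6 - 8 = -2

-2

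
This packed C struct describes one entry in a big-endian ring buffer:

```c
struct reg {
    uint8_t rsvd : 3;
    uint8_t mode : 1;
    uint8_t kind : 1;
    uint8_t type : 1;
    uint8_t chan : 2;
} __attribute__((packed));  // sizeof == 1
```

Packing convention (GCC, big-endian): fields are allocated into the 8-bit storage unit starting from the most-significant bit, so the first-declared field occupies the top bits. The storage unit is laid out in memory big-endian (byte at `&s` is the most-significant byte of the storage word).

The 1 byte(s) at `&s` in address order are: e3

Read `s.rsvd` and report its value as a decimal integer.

7

[0]=0xe3 (big-endian) → word 0xe3
rsvd [5+:3] = (word>>5) & 0x7 = 7  ←
mode [4+:1] = (word>>4) & 0x1 = 0
kind [3+:1] = (word>>3) & 0x1 = 0
type [2+:1] = (word>>2) & 0x1 = 0
chan [0+:2] = (word>>0) & 0x3 = 3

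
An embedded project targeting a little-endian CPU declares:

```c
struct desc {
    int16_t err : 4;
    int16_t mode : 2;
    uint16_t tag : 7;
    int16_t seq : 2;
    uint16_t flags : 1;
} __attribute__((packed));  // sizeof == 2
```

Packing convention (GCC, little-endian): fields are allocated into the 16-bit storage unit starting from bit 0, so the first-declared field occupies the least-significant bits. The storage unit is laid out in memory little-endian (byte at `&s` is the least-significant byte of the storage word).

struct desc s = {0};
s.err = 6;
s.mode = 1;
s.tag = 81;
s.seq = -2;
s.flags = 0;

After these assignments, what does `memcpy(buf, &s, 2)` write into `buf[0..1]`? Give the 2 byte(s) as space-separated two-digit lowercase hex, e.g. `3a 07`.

err (4b) val=6 bits=0x6 at bit 0: 0x0006
mode (2b) val=1 bits=0x1 at bit 4: 0x0016
tag (7b) val=81 bits=0x51 at bit 6: 0x1456
seq (2b) val=-2 bits=0x2 at bit 13: 0x5456
flags (1b) val=0 bits=0x0 at bit 15: 0x5456
word = 0x5456 → little-endian bytes:
  [0]=0x56  [1]=0x54

56 54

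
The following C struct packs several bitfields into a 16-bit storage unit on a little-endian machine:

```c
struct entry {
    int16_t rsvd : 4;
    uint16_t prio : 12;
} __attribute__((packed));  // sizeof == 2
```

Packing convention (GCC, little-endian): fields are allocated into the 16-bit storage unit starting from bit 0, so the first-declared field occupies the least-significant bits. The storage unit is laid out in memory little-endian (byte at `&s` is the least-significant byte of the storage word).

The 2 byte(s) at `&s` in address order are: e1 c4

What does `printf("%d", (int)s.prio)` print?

[0]=0xe1 [1]=0xc4 (little-endian) → word 0xc4e1
rsvd:4 @ bit 0 → (0xc4e1>>0)&0xf = 0x1
prio:12 @ bit 4 → (0xc4e1>>4)&0xfff = 0xc4e  ←

3150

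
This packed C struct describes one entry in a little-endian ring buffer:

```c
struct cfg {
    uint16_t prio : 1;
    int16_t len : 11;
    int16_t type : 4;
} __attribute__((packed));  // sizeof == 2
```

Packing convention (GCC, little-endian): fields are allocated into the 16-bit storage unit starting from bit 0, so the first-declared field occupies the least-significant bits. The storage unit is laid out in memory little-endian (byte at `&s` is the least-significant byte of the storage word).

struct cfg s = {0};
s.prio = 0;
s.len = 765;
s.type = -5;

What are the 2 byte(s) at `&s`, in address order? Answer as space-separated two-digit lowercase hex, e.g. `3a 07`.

fa b5

prio (1b) val=0 bits=0x0 at bit 0: 0x0000
len (11b) val=765 bits=0x2fd at bit 1: 0x05fa
type (4b) val=-5 bits=0xb at bit 12: 0xb5fa
word = 0xb5fa → little-endian bytes:
  [0]=0xfa  [1]=0xb5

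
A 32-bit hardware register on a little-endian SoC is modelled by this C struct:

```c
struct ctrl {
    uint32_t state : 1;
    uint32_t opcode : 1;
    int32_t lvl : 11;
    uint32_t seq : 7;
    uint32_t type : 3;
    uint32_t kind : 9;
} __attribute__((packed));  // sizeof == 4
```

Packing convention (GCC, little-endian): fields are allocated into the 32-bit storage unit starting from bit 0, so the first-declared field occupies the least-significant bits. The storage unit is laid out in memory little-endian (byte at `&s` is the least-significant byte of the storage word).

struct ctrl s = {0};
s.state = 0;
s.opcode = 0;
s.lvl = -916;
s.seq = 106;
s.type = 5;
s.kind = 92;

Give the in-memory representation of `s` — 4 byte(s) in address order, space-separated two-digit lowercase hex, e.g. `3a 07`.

[0+:1] state=0 & 0x1 = 0x0; word=0x00000000
[1+:1] opcode=0 & 0x1 = 0x0; word=0x00000000
[2+:11] lvl=-916 & 0x7ff = 0x46c; word=0x000011b0
[13+:7] seq=106 & 0x7f = 0x6a; word=0x000d51b0
[20+:3] type=5 & 0x7 = 0x5; word=0x005d51b0
[23+:9] kind=92 & 0x1ff = 0x5c; word=0x2e5d51b0
word = 0x2e5d51b0 → little-endian bytes:
  [0]=0xb0  [1]=0x51  [2]=0x5d  [3]=0x2e

b0 51 5d 2e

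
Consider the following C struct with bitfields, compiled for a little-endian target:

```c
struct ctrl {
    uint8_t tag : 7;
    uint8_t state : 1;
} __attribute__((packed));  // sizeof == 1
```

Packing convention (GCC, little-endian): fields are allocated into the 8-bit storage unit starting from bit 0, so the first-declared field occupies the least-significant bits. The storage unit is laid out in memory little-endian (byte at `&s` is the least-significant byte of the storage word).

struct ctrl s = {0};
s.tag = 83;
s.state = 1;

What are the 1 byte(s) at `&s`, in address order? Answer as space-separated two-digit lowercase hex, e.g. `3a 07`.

d3

tag (7b) val=83 bits=0x53 at bit 0: 0x53
state (1b) val=1 bits=0x1 at bit 7: 0xd3
word = 0xd3 → little-endian bytes:
  [0]=0xd3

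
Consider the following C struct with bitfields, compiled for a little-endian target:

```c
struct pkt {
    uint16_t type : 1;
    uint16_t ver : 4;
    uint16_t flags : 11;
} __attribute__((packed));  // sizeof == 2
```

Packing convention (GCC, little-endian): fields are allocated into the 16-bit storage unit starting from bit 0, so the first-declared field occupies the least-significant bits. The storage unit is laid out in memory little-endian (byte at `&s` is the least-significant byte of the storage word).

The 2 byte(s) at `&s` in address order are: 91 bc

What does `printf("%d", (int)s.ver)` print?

[0]=0x91 [1]=0xbc (little-endian) → word 0xbc91
type:1 @ bit 0 → (0xbc91>>0)&0x1 = 0x1
ver:4 @ bit 1 → (0xbc91>>1)&0xf = 0x8  ←
flags:11 @ bit 5 → (0xbc91>>5)&0x7ff = 0x5e4

8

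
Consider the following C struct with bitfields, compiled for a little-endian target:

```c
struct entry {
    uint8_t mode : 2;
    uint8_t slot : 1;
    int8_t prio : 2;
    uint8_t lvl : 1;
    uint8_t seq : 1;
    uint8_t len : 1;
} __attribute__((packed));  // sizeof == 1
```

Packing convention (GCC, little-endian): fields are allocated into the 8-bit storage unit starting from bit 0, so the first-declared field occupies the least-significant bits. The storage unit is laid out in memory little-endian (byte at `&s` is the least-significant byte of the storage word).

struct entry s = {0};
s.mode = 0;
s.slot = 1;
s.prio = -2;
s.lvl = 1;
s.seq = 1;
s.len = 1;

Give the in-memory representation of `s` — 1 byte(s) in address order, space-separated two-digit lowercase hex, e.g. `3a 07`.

f4

mode:2 = 0 → 0x0 << 0 → word 0x00
slot:1 = 1 → 0x1 << 2 → word 0x04
prio:2 = -2 → 0x2 << 3 → word 0x14
lvl:1 = 1 → 0x1 << 5 → word 0x34
seq:1 = 1 → 0x1 << 6 → word 0x74
len:1 = 1 → 0x1 << 7 → word 0xf4
word = 0xf4 → little-endian bytes:
  [0]=0xf4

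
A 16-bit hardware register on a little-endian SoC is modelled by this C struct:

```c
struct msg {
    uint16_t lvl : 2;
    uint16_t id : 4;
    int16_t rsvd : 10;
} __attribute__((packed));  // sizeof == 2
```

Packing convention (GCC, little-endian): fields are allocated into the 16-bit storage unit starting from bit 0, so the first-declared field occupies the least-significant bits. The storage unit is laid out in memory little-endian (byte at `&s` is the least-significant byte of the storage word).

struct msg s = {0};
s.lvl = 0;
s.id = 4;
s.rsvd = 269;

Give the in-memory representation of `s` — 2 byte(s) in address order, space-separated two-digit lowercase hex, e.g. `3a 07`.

[0+:2] lvl=0 & 0x3 = 0x0; word=0x0000
[2+:4] id=4 & 0xf = 0x4; word=0x0010
[6+:10] rsvd=269 & 0x3ff = 0x10d; word=0x4350
word = 0x4350 → little-endian bytes:
  [0]=0x50  [1]=0x43

50 43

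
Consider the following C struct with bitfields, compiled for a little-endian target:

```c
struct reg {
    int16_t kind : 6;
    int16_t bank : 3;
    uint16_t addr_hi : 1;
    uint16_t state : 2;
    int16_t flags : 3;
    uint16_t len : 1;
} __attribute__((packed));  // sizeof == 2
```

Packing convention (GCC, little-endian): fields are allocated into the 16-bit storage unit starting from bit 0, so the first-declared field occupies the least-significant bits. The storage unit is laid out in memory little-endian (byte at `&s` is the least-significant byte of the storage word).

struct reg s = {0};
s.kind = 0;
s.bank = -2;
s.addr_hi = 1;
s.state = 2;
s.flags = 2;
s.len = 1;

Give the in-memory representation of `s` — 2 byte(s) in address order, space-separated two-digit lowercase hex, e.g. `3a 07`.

80 ab

kind:6 = 0 → 0x0 << 0 → word 0x0000
bank:3 = -2 → 0x6 << 6 → word 0x0180
addr_hi:1 = 1 → 0x1 << 9 → word 0x0380
state:2 = 2 → 0x2 << 10 → word 0x0b80
flags:3 = 2 → 0x2 << 12 → word 0x2b80
len:1 = 1 → 0x1 << 15 → word 0xab80
word = 0xab80 → little-endian bytes:
  [0]=0x80  [1]=0xab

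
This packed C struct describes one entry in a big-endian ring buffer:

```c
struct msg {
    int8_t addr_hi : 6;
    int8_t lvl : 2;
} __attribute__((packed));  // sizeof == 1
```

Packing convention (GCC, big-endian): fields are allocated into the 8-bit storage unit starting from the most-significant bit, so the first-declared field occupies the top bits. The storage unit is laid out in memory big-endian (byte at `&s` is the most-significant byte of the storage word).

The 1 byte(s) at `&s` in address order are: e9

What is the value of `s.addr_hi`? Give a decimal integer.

[0]=0xe9 (big-endian) → word 0xe9
addr_hi [2+:6] = (word>>2) & 0x3f = 58  ←
lvl [0+:2] = (word>>0) & 0x3 = 1
addr_hi signed 6b, MSB=1: 58 - 64 = -6

-6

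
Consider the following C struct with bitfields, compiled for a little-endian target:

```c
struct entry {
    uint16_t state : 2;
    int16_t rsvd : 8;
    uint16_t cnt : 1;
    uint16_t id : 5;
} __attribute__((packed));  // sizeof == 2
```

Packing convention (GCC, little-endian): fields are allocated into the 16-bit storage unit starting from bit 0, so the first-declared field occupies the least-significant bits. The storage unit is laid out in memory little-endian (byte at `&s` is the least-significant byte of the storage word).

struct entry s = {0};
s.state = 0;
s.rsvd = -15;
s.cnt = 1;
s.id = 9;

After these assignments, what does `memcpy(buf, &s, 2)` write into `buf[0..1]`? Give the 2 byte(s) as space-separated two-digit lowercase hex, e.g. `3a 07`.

state (2b) val=0 bits=0x0 at bit 0: 0x0000
rsvd (8b) val=-15 bits=0xf1 at bit 2: 0x03c4
cnt (1b) val=1 bits=0x1 at bit 10: 0x07c4
id (5b) val=9 bits=0x9 at bit 11: 0x4fc4
word = 0x4fc4 → little-endian bytes:
  [0]=0xc4  [1]=0x4f

c4 4f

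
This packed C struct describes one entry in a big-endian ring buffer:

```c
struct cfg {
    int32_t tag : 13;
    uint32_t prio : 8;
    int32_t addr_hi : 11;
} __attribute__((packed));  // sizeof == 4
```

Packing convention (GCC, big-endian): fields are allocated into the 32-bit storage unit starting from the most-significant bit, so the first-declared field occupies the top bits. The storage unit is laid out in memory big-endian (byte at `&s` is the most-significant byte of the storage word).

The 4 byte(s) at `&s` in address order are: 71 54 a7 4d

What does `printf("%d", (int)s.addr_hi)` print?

-179

[0]=0x71 [1]=0x54 [2]=0xa7 [3]=0x4d (big-endian) → word 0x7154a74d
tag:13 @ bit 19 → (0x7154a74d>>19)&0x1fff = 0xe2a
prio:8 @ bit 11 → (0x7154a74d>>11)&0xff = 0x94
addr_hi:11 @ bit 0 → (0x7154a74d>>0)&0x7ff = 0x74d  ←
addr_hi signed 11b, MSB=1: 1869 - 2048 = -179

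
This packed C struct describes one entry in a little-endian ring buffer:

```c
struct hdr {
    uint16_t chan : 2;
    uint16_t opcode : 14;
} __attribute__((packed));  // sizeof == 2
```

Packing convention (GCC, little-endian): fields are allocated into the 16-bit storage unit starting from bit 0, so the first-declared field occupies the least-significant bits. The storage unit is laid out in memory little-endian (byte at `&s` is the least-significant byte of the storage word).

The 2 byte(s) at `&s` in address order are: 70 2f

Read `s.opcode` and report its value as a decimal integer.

3036

[0]=0x70 [1]=0x2f (little-endian) → word 0x2f70
chan:2 @ bit 0 → (0x2f70>>0)&0x3 = 0x0
opcode:14 @ bit 2 → (0x2f70>>2)&0x3fff = 0xbdc  ←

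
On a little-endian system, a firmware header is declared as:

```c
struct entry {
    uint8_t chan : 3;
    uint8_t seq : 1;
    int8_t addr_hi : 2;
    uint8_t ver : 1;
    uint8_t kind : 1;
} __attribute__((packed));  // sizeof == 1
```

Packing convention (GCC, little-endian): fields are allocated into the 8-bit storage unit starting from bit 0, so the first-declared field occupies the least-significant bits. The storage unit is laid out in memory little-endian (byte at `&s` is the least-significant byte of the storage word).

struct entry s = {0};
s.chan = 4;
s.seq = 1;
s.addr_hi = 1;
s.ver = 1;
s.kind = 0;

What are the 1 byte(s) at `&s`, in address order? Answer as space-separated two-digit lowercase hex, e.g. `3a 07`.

chan (3b) val=4 bits=0x4 at bit 0: 0x04
seq (1b) val=1 bits=0x1 at bit 3: 0x0c
addr_hi (2b) val=1 bits=0x1 at bit 4: 0x1c
ver (1b) val=1 bits=0x1 at bit 6: 0x5c
kind (1b) val=0 bits=0x0 at bit 7: 0x5c
word = 0x5c → little-endian bytes:
  [0]=0x5c

5c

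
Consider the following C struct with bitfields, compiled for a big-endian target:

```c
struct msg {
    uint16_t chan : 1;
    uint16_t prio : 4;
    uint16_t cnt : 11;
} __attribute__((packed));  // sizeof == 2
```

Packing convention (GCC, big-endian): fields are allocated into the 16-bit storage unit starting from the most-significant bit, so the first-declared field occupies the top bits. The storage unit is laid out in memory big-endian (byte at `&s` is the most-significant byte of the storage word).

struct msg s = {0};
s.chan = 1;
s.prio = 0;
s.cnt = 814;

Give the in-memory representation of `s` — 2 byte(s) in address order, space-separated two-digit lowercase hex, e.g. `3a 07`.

chan:1 = 1 → 0x1 << 15 → word 0x8000
prio:4 = 0 → 0x0 << 11 → word 0x8000
cnt:11 = 814 → 0x32e << 0 → word 0x832e
word = 0x832e → big-endian bytes:
  [0]=0x83  [1]=0x2e

83 2e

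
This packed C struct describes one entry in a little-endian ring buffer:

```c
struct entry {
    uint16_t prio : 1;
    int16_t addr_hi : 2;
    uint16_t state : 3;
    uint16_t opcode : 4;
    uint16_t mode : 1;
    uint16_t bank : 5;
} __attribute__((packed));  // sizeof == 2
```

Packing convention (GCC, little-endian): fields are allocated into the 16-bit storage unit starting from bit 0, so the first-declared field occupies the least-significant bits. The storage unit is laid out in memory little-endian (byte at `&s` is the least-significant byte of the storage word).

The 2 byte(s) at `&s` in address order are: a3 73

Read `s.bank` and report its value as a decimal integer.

[0]=0xa3 [1]=0x73 (little-endian) → word 0x73a3
prio [0+:1] = (word>>0) & 0x1 = 1
addr_hi [1+:2] = (word>>1) & 0x3 = 1
state [3+:3] = (word>>3) & 0x7 = 4
opcode [6+:4] = (word>>6) & 0xf = 14
mode [10+:1] = (word>>10) & 0x1 = 0
bank [11+:5] = (word>>11) & 0x1f = 14  ←

14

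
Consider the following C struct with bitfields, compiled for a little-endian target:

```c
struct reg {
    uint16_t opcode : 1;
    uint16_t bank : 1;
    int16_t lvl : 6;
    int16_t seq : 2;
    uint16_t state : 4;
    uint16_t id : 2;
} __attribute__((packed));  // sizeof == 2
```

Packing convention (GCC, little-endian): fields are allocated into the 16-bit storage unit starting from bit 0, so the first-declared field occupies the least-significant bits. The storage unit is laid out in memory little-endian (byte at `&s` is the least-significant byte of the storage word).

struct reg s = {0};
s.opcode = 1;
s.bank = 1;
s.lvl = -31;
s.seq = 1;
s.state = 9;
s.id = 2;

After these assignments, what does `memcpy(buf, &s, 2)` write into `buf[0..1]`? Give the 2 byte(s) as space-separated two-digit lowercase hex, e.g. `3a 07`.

87 a5

opcode:1 = 1 → 0x1 << 0 → word 0x0001
bank:1 = 1 → 0x1 << 1 → word 0x0003
lvl:6 = -31 → 0x21 << 2 → word 0x0087
seq:2 = 1 → 0x1 << 8 → word 0x0187
state:4 = 9 → 0x9 << 10 → word 0x2587
id:2 = 2 → 0x2 << 14 → word 0xa587
word = 0xa587 → little-endian bytes:
  [0]=0x87  [1]=0xa5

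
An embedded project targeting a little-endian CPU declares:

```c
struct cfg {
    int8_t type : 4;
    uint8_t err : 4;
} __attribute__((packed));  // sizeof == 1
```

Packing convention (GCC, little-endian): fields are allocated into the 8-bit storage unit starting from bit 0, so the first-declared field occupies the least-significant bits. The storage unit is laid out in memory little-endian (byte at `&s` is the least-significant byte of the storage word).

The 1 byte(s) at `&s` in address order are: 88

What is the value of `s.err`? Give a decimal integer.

8

[0]=0x88 (little-endian) → word 0x88
type [0+:4] = (word>>0) & 0xf = 8
err [4+:4] = (word>>4) & 0xf = 8  ←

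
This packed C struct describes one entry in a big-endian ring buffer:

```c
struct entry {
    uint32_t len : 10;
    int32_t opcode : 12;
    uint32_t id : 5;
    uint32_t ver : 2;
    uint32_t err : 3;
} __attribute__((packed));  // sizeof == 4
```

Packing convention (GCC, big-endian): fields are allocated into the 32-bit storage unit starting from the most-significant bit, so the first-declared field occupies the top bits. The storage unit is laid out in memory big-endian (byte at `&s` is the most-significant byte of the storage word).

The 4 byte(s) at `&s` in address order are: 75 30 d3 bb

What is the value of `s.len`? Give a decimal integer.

[0]=0x75 [1]=0x30 [2]=0xd3 [3]=0xbb (big-endian) → word 0x7530d3bb
len [22+:10] = (word>>22) & 0x3ff = 468  ←
opcode [10+:12] = (word>>10) & 0xfff = 3124
id [5+:5] = (word>>5) & 0x1f = 29
ver [3+:2] = (word>>3) & 0x3 = 3
err [0+:3] = (word>>0) & 0x7 = 3

468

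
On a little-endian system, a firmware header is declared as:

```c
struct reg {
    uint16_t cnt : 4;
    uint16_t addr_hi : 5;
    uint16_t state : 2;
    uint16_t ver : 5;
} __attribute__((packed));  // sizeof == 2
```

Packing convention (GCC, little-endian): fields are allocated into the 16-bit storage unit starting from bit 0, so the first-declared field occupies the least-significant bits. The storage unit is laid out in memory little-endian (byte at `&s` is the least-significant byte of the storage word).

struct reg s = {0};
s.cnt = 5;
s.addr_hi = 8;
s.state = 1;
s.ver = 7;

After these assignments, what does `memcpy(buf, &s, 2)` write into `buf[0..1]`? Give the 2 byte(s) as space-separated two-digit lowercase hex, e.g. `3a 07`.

85 3a

cnt:4 = 5 → 0x5 << 0 → word 0x0005
addr_hi:5 = 8 → 0x8 << 4 → word 0x0085
state:2 = 1 → 0x1 << 9 → word 0x0285
ver:5 = 7 → 0x7 << 11 → word 0x3a85
word = 0x3a85 → little-endian bytes:
  [0]=0x85  [1]=0x3a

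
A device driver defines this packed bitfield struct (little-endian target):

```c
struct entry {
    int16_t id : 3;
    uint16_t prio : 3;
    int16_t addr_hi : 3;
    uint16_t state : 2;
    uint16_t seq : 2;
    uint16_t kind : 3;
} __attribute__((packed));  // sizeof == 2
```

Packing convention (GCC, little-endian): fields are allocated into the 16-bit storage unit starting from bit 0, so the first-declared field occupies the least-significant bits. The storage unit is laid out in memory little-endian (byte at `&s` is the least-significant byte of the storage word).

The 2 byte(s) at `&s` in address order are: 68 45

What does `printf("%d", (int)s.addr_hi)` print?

[0]=0x68 [1]=0x45 (little-endian) → word 0x4568
id [0+:3] = (word>>0) & 0x7 = 0
prio [3+:3] = (word>>3) & 0x7 = 5
addr_hi [6+:3] = (word>>6) & 0x7 = 5  ←
state [9+:2] = (word>>9) & 0x3 = 2
seq [11+:2] = (word>>11) & 0x3 = 0
kind [13+:3] = (word>>13) & 0x7 = 2
addr_hi signed 3b, MSB=1: 5 - 8 = -3

-3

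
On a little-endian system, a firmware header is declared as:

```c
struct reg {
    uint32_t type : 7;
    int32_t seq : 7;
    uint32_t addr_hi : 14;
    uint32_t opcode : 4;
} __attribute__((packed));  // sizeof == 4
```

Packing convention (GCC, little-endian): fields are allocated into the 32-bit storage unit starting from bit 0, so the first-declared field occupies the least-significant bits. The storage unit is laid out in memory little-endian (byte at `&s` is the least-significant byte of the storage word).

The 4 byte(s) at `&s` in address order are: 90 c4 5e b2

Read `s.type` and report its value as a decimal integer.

16

[0]=0x90 [1]=0xc4 [2]=0x5e [3]=0xb2 (little-endian) → word 0xb25ec490
type [0+:7] = (word>>0) & 0x7f = 16  ←
seq [7+:7] = (word>>7) & 0x7f = 9
addr_hi [14+:14] = (word>>14) & 0x3fff = 2427
opcode [28+:4] = (word>>28) & 0xf = 11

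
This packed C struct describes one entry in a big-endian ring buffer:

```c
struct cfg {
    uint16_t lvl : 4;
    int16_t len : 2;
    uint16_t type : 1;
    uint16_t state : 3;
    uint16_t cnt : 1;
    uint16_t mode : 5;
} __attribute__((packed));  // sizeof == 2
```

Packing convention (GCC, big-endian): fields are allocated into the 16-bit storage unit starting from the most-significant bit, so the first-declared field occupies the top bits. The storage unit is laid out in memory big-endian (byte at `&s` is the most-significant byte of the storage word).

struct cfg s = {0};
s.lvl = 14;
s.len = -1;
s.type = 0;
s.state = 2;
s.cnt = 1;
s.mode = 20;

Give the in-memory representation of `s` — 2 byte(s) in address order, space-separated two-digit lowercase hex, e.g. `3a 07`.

ec b4

[12+:4] lvl=14 & 0xf = 0xe; word=0xe000
[10+:2] len=-1 & 0x3 = 0x3; word=0xec00
[9+:1] type=0 & 0x1 = 0x0; word=0xec00
[6+:3] state=2 & 0x7 = 0x2; word=0xec80
[5+:1] cnt=1 & 0x1 = 0x1; word=0xeca0
[0+:5] mode=20 & 0x1f = 0x14; word=0xecb4
word = 0xecb4 → big-endian bytes:
  [0]=0xec  [1]=0xb4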